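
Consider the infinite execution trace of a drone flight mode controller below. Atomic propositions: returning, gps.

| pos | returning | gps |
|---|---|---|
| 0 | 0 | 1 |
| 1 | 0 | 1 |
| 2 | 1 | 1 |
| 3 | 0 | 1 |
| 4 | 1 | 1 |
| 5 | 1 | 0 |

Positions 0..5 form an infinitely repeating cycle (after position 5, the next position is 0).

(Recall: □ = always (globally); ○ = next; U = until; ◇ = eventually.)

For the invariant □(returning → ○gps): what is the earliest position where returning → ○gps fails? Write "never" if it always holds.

Check returning → ○gps at each position in order: 0 ✓, 1 ✓, 2 ✓, 3 ✓.
At position 4 the labels are {gps, returning} and the next position 5 has {returning}, so returning → ○gps is false there. This is the first violation.

4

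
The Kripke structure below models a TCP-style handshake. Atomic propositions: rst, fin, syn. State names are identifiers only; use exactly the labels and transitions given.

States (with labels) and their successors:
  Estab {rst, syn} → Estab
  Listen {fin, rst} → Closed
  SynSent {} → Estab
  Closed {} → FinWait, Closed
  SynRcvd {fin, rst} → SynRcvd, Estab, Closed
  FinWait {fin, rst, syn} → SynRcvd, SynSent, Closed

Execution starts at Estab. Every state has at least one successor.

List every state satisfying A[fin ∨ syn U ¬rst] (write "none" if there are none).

States satisfying fin ∨ syn: {Estab, Listen, SynRcvd, FinWait}.
States satisfying ¬rst: {SynSent, Closed}.
States satisfying A[fin ∨ syn U ¬rst]: {Listen, SynSent, Closed}.

{Listen, SynSent, Closed}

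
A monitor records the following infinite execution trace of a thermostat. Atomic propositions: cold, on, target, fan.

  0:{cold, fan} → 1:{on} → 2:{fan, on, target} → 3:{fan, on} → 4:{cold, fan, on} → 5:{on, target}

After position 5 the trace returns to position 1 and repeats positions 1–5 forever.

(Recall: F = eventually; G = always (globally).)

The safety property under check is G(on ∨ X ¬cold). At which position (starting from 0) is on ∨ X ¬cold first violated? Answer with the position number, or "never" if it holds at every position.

on ∨ X ¬cold holds at every position 0..5, and those are all the positions the trace ever visits, so the invariant G(on ∨ X ¬cold) is never violated.

never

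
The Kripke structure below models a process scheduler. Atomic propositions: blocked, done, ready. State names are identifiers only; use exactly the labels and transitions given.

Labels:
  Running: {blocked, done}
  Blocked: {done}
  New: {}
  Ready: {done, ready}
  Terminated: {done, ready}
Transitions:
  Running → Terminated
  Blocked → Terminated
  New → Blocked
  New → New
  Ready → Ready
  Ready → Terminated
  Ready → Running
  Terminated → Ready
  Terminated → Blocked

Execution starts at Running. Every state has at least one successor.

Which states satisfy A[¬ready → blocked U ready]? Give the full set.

States satisfying ¬ready → blocked: {Running, Ready, Terminated}.
States satisfying ready: {Ready, Terminated}.
States satisfying A[¬ready → blocked U ready]: {Running, Ready, Terminated}.

{Running, Ready, Terminated}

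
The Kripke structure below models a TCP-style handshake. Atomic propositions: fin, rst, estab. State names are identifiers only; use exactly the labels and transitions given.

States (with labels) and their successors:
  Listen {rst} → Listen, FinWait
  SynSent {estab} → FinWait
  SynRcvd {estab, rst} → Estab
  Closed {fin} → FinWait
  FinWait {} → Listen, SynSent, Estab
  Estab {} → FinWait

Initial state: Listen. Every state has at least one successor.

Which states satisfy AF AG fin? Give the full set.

none

States satisfying AG fin: ∅.
States satisfying AF AG fin: ∅.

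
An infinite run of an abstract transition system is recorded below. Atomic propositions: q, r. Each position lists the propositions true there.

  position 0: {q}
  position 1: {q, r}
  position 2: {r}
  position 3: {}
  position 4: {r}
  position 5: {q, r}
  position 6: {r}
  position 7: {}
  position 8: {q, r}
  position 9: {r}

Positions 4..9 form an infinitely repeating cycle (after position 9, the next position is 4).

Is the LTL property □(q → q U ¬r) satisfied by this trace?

Does not hold

q → q U ¬r must hold at every position from 0 onward. It fails at position 1, so □(q → q U ¬r) is false.
Positions where q holds: 0, 1, 5, 8.
Check q U ¬r at each: 0→ok, 1→fails, 5→fails, 8→fails.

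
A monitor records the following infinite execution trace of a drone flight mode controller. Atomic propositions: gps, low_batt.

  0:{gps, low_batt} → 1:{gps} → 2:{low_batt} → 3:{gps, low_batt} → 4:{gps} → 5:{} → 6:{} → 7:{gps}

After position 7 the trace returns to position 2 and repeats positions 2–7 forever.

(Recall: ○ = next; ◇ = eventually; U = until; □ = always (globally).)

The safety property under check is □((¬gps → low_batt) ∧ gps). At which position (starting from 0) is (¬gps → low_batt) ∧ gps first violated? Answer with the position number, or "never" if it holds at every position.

2

Check (¬gps → low_batt) ∧ gps at each position in order: 0 ✓, 1 ✓.
At position 2 the labels are {low_batt}, so (¬gps → low_batt) ∧ gps is false there. This is the first violation.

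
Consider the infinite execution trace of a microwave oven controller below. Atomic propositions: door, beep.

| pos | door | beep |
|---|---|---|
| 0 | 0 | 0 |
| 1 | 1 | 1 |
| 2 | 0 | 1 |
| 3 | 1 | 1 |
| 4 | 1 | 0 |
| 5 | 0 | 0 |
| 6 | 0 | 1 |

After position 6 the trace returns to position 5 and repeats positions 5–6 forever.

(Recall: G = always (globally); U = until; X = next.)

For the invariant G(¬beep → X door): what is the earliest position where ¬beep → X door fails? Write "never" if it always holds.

Check ¬beep → X door at each position in order: 0 ✓, 1 ✓, 2 ✓, 3 ✓.
At position 4 the labels are {door} and the next position 5 has {}, so ¬beep → X door is false there. This is the first violation.

4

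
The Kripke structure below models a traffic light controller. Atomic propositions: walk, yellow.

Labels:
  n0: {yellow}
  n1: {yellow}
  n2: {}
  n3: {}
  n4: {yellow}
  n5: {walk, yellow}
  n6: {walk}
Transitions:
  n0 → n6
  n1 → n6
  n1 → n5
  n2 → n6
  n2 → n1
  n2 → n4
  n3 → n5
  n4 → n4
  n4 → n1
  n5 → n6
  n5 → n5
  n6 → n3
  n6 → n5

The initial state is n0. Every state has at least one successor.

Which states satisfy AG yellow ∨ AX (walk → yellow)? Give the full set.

{n3, n4, n6}

States satisfying yellow: {n0, n1, n4, n5}.
States satisfying AG yellow: ∅.
States satisfying walk → yellow: {n0, n1, n2, n3, n4, n5}.
States satisfying AX (walk → yellow): {n3, n4, n6}.
States satisfying AG yellow ∨ AX (walk → yellow): {n3, n4, n6}.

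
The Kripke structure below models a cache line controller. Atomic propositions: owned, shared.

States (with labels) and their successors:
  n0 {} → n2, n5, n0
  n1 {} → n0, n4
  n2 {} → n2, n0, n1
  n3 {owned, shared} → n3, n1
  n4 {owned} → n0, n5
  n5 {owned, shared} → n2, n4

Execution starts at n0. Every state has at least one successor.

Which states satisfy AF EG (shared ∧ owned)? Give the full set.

{n3}

States satisfying EG (shared ∧ owned): {n3}.
States satisfying AF EG (shared ∧ owned): {n3}.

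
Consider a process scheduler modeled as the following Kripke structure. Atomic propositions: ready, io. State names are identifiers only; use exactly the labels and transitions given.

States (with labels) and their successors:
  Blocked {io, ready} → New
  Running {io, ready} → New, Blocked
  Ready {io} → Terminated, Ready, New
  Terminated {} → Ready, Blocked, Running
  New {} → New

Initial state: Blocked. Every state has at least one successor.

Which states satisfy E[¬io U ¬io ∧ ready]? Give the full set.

States satisfying ¬io: {Terminated, New}.
States satisfying ¬io ∧ ready: ∅.
States satisfying E[¬io U ¬io ∧ ready]: ∅.

none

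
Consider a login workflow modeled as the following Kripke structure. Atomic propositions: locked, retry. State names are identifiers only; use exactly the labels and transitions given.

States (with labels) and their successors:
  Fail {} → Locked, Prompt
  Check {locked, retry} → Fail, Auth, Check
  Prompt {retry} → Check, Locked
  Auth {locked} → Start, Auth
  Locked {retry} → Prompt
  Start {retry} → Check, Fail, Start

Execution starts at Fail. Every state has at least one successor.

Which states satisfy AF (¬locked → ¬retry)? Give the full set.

States satisfying ¬locked → ¬retry: {Fail, Check, Auth}.
States satisfying AF (¬locked → ¬retry): {Fail, Check, Auth}.

{Fail, Check, Auth}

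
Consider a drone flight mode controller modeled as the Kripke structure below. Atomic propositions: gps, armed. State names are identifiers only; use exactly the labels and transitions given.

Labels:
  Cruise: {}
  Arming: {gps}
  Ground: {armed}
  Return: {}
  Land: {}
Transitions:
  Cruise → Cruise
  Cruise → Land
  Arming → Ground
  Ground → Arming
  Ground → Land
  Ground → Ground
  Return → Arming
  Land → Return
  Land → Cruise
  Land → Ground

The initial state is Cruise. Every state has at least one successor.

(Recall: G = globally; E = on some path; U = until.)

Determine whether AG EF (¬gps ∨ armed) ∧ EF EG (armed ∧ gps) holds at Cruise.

No

States satisfying EF (¬gps ∨ armed): {Cruise, Arming, Ground, Return, Land}.
States satisfying AG EF (¬gps ∨ armed): {Cruise, Arming, Ground, Return, Land}.
States satisfying EG (armed ∧ gps): ∅.
States satisfying EF EG (armed ∧ gps): ∅.
States satisfying AG EF (¬gps ∨ armed) ∧ EF EG (armed ∧ gps): ∅.
Cruise ∉ Sat(AG EF (¬gps ∨ armed) ∧ EF EG (armed ∧ gps)).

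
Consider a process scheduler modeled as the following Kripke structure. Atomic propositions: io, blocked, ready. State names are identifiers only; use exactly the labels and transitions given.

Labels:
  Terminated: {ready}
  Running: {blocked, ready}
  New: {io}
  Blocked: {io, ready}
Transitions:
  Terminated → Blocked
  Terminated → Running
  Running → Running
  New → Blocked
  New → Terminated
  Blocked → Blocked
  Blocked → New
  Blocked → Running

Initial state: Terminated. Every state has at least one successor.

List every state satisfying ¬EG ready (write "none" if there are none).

States satisfying ready: {Terminated, Running, Blocked}.
States satisfying EG ready: {Terminated, Running, Blocked}.
States satisfying ¬EG ready: {New}.

{New}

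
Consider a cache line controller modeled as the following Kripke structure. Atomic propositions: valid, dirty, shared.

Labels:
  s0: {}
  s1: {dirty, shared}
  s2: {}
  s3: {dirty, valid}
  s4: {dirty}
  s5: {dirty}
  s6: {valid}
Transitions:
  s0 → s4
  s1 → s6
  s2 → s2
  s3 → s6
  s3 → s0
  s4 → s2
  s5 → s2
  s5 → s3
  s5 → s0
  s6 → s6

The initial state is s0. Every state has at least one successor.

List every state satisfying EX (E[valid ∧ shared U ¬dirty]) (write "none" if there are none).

{s1, s2, s3, s4, s5, s6}

States satisfying E[valid ∧ shared U ¬dirty]: {s0, s2, s6}.
States satisfying EX (E[valid ∧ shared U ¬dirty]): {s1, s2, s3, s4, s5, s6}.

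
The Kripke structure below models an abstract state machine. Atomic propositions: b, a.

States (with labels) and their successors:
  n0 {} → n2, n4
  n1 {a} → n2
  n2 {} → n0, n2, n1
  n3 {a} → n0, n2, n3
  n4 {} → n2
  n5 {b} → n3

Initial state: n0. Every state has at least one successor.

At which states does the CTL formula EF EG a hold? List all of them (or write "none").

{n3, n5}

States satisfying EG a: {n3}.
States satisfying EF EG a: {n3, n5}.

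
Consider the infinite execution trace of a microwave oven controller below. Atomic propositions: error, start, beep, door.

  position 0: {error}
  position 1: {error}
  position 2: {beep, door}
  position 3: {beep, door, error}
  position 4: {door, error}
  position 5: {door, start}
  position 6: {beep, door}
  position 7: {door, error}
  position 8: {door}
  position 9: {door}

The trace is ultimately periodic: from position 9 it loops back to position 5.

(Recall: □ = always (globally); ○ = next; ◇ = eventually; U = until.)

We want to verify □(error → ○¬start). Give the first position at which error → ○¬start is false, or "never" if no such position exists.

4

Check error → ○¬start at each position in order: 0 ✓, 1 ✓, 2 ✓, 3 ✓.
At position 4 the labels are {door, error} and the next position 5 has {door, start}, so error → ○¬start is false there. This is the first violation.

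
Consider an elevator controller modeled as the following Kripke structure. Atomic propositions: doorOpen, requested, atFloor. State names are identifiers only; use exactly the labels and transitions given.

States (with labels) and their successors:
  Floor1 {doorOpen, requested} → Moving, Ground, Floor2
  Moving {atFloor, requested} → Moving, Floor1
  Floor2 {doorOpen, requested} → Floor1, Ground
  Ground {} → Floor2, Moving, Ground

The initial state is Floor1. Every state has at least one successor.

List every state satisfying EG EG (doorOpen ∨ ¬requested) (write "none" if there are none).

{Floor1, Floor2, Ground}

States satisfying EG (doorOpen ∨ ¬requested): {Floor1, Floor2, Ground}.
States satisfying EG EG (doorOpen ∨ ¬requested): {Floor1, Floor2, Ground}.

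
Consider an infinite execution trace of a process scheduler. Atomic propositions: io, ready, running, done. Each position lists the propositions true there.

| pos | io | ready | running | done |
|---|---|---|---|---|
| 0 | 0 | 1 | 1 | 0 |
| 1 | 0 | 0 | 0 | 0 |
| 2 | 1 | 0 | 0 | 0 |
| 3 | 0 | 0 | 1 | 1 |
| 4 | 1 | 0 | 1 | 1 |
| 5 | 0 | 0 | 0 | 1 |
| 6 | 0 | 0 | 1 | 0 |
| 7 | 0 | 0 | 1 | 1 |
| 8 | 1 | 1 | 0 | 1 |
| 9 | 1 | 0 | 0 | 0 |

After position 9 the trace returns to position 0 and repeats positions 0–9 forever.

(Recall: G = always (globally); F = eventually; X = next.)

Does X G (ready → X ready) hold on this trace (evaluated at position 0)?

The position after 0 is 1; G (ready → X ready) is false there.

Violated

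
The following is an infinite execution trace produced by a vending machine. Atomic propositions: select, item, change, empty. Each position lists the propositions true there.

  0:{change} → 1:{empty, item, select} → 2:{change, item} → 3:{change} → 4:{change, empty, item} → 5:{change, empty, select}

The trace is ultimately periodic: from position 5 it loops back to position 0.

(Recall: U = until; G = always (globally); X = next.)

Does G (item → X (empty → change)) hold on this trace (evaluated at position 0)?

Yes

item → X (empty → change) holds at every position 0..5, and those are all positions ever visited, so G (item → X (empty → change)) holds.
Positions where item holds: 1, 2, 4.
Check X (empty → change) at each: 1→ok, 2→ok, 4→ok.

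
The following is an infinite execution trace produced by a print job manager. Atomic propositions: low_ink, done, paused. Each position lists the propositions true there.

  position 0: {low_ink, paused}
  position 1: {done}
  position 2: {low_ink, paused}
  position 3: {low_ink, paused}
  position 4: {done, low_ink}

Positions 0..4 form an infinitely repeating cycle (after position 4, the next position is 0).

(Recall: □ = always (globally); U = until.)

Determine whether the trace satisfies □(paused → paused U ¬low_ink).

No

paused → paused U ¬low_ink must hold at every position from 0 onward. It fails at position 2, so □(paused → paused U ¬low_ink) is false.
Positions where paused holds: 0, 2, 3.
Check paused U ¬low_ink at each: 0→ok, 2→fails, 3→fails.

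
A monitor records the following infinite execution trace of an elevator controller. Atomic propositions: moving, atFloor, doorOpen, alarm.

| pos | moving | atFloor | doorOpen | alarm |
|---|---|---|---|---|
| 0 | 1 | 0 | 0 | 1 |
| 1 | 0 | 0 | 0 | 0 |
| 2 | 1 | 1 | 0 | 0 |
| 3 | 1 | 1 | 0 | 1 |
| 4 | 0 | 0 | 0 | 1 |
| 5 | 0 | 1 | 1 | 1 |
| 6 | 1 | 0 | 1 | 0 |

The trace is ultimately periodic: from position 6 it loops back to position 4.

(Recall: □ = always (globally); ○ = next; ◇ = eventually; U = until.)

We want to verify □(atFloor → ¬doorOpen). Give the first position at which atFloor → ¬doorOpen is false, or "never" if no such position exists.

Check atFloor → ¬doorOpen at each position in order: 0 ✓, 1 ✓, 2 ✓, 3 ✓, 4 ✓.
At position 5 the labels are {alarm, atFloor, doorOpen}, so atFloor → ¬doorOpen is false there. This is the first violation.

5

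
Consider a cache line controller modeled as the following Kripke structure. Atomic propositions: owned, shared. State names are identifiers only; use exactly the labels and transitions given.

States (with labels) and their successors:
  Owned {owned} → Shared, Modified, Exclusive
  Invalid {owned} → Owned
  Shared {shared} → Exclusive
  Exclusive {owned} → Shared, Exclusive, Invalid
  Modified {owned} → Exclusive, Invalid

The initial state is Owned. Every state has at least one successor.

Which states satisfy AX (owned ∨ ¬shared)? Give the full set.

States satisfying owned ∨ ¬shared: {Owned, Invalid, Exclusive, Modified}.
States satisfying AX (owned ∨ ¬shared): {Invalid, Shared, Modified}.

{Invalid, Shared, Modified}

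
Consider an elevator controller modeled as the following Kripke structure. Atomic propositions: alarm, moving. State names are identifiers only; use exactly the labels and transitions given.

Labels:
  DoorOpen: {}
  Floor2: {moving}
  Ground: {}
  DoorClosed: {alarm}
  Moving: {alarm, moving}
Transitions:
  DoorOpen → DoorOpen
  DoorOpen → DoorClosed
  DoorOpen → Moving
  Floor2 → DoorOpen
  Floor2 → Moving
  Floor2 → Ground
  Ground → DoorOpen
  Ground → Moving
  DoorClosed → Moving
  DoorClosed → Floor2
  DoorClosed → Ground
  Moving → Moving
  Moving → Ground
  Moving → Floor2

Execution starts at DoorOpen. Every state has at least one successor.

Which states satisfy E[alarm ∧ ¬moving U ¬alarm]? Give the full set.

{DoorOpen, Floor2, Ground, DoorClosed}

States satisfying alarm ∧ ¬moving: {DoorClosed}.
States satisfying ¬alarm: {DoorOpen, Floor2, Ground}.
States satisfying E[alarm ∧ ¬moving U ¬alarm]: {DoorOpen, Floor2, Ground, DoorClosed}.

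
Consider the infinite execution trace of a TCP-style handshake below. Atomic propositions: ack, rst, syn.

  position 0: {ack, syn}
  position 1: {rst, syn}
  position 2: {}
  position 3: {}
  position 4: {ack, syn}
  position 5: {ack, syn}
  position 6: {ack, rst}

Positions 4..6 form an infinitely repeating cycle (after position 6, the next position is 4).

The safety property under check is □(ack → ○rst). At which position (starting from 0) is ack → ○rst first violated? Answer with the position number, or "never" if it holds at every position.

4

Check ack → ○rst at each position in order: 0 ✓, 1 ✓, 2 ✓, 3 ✓.
At position 4 the labels are {ack, syn} and the next position 5 has {ack, syn}, so ack → ○rst is false there. This is the first violation.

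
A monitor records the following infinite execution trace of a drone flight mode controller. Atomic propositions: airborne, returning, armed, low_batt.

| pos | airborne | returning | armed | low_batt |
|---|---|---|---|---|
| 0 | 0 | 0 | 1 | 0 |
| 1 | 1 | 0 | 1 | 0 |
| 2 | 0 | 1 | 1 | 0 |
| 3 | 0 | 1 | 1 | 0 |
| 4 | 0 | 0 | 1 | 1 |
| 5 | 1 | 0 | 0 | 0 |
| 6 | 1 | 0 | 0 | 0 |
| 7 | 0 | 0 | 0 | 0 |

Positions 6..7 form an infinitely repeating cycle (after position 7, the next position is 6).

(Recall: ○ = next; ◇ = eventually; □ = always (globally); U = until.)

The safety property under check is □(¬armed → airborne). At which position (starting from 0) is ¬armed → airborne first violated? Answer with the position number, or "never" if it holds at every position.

Check ¬armed → airborne at each position in order: 0 ✓, 1 ✓, 2 ✓, 3 ✓, 4 ✓, 5 ✓, 6 ✓.
At position 7 the labels are {}, so ¬armed → airborne is false there. This is the first violation.

7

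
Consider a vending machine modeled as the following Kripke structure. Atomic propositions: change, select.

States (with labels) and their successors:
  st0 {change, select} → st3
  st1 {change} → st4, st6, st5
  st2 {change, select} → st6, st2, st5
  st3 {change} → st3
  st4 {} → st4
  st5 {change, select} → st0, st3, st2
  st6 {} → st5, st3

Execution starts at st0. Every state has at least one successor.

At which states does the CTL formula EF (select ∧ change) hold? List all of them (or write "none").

States satisfying select ∧ change: {st0, st2, st5}.
States satisfying EF (select ∧ change): {st0, st1, st2, st5, st6}.

{st0, st1, st2, st5, st6}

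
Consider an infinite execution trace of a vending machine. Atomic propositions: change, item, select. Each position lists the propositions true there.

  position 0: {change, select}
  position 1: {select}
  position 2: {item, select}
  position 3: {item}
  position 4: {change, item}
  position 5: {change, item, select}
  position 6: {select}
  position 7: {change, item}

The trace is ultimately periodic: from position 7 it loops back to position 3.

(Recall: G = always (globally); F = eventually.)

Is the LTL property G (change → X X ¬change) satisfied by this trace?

No

change → X X ¬change must hold at every position from 0 onward. It fails at position 5, so G (change → X X ¬change) is false.
Positions where change holds: 0, 4, 5, 7.
Check X X ¬change at each: 0→ok, 4→ok, 5→fails, 7→fails.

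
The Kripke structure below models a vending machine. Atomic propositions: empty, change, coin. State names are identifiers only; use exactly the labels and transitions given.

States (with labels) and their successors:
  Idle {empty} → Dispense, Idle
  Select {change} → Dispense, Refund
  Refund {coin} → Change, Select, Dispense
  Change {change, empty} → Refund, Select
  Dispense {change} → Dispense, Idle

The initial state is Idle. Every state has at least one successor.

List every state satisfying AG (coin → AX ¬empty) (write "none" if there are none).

States satisfying coin → AX ¬empty: {Idle, Select, Change, Dispense}.
States satisfying AG (coin → AX ¬empty): {Idle, Dispense}.

{Idle, Dispense}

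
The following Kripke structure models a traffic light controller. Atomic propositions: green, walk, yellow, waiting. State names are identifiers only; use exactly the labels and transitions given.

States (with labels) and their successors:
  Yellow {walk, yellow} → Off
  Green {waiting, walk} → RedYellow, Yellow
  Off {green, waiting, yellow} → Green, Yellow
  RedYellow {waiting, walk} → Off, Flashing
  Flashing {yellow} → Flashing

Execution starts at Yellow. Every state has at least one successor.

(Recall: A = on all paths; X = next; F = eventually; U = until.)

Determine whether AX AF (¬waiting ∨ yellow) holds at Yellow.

States satisfying AF (¬waiting ∨ yellow): {Yellow, Green, Off, RedYellow, Flashing}.
States satisfying AX AF (¬waiting ∨ yellow): {Yellow, Green, Off, RedYellow, Flashing}.
Yellow ∈ Sat(AX AF (¬waiting ∨ yellow)).

Holds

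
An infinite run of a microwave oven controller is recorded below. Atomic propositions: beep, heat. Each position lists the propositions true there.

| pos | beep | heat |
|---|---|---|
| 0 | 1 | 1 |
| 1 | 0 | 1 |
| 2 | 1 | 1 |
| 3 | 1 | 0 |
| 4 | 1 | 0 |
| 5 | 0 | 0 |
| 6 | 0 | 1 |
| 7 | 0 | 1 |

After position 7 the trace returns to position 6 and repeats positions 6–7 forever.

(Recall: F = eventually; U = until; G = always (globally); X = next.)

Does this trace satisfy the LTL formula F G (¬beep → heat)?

G (¬beep → heat) holds at position 6, which is reachable from 0, so F G (¬beep → heat) holds.

Yes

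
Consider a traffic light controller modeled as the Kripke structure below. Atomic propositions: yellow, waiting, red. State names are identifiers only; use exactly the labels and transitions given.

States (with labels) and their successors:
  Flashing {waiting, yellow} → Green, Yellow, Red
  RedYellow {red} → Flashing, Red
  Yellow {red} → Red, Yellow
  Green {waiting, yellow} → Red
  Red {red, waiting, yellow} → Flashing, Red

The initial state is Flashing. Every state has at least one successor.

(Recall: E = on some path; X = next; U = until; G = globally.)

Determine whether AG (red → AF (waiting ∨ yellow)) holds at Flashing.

States satisfying red → AF (waiting ∨ yellow): {Flashing, RedYellow, Green, Red}.
States satisfying AG (red → AF (waiting ∨ yellow)): ∅.
Yellow is reachable from Flashing and violates red → AF (waiting ∨ yellow), so AG fails at Flashing.
Flashing ∉ Sat(AG (red → AF (waiting ∨ yellow))).

No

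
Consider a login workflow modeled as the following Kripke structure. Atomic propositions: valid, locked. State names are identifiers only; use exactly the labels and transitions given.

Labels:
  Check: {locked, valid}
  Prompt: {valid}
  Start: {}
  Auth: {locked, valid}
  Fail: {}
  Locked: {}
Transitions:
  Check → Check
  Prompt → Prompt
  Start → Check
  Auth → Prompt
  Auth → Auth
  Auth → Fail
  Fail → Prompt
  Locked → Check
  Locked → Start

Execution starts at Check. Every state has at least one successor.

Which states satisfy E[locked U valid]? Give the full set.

{Check, Prompt, Auth}

States satisfying locked: {Check, Auth}.
States satisfying valid: {Check, Prompt, Auth}.
States satisfying E[locked U valid]: {Check, Prompt, Auth}.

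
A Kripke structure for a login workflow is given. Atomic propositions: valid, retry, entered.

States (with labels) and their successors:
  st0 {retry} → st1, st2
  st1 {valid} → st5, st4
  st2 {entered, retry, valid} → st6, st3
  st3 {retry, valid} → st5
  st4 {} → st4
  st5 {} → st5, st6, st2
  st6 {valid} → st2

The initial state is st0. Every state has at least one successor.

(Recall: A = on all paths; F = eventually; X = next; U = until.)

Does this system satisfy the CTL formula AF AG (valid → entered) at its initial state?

Does not hold

States satisfying AG (valid → entered): {st4}.
States satisfying AF AG (valid → entered): {st4}.
There is a path from st0 along which AG (valid → entered) never holds.
st0 ∉ Sat(AF AG (valid → entered)).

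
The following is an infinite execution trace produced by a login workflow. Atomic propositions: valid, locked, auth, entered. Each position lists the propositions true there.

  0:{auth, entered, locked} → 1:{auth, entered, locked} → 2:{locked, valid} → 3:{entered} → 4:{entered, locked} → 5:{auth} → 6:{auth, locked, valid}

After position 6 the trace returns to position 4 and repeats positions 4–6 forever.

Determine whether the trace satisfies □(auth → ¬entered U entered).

Holds

auth → ¬entered U entered holds at every position 0..6, and those are all positions ever visited, so □(auth → ¬entered U entered) holds.
Positions where auth holds: 0, 1, 5, 6.
Check ¬entered U entered at each: 0→ok, 1→ok, 5→ok, 6→ok.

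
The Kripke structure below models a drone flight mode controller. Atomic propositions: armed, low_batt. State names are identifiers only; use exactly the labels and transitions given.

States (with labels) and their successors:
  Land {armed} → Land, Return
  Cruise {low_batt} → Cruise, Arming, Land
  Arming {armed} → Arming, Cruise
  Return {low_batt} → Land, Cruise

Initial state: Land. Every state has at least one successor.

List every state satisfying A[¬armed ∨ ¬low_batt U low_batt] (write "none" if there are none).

{Cruise, Return}

States satisfying ¬armed ∨ ¬low_batt: {Land, Cruise, Arming, Return}.
States satisfying low_batt: {Cruise, Return}.
States satisfying A[¬armed ∨ ¬low_batt U low_batt]: {Cruise, Return}.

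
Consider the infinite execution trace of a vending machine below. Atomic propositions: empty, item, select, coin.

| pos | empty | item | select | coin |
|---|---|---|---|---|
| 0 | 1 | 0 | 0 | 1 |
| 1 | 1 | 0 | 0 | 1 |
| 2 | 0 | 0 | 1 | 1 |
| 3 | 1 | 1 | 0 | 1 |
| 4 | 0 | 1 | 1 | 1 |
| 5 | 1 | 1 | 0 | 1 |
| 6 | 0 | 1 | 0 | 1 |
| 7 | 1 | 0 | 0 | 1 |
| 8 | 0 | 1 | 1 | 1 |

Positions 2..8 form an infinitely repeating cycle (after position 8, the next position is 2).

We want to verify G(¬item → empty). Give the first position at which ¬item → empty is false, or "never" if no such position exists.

Check ¬item → empty at each position in order: 0 ✓, 1 ✓.
At position 2 the labels are {coin, select}, so ¬item → empty is false there. This is the first violation.

2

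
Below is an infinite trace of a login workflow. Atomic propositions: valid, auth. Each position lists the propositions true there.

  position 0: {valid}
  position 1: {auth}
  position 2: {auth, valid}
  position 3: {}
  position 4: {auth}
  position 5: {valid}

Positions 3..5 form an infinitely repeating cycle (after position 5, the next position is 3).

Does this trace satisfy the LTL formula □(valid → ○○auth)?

valid → ○○auth holds at every position 0..5, and those are all positions ever visited, so □(valid → ○○auth) holds.
Positions where valid holds: 0, 2, 5.
Check ○○auth at each: 0→ok, 2→ok, 5→ok.

Satisfied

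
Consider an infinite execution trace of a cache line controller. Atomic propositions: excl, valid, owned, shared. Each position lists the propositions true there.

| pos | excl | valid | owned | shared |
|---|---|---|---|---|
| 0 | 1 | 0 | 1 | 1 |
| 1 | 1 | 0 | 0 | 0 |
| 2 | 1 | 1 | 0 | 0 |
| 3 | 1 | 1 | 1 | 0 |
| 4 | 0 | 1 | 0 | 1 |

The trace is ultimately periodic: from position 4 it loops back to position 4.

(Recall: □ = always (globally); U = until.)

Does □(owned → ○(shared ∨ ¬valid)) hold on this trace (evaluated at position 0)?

owned → ○(shared ∨ ¬valid) holds at every position 0..4, and those are all positions ever visited, so □(owned → ○(shared ∨ ¬valid)) holds.
Positions where owned holds: 0, 3.
Check ○(shared ∨ ¬valid) at each: 0→ok, 3→ok.

Yes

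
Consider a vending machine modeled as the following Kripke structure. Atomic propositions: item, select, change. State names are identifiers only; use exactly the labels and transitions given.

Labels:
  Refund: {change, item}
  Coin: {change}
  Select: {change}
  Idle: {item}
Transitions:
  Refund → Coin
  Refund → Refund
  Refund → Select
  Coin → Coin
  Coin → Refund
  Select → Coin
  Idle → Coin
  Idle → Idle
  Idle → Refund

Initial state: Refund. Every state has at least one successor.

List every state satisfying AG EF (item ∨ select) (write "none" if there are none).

{Refund, Coin, Select, Idle}

States satisfying EF (item ∨ select): {Refund, Coin, Select, Idle}.
States satisfying AG EF (item ∨ select): {Refund, Coin, Select, Idle}.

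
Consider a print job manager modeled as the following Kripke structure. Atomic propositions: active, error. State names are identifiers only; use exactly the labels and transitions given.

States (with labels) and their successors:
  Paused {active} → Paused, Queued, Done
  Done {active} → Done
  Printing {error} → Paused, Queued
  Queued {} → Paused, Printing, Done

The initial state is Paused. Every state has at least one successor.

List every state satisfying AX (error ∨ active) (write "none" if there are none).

{Done, Queued}

States satisfying error ∨ active: {Paused, Done, Printing}.
States satisfying AX (error ∨ active): {Done, Queued}.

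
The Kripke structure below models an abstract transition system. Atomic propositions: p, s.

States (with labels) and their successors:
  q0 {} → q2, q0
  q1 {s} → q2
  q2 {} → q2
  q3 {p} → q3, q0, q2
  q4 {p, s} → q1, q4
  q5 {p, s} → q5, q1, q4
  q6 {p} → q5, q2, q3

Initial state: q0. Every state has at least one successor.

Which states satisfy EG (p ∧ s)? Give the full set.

States satisfying p ∧ s: {q4, q5}.
States satisfying EG (p ∧ s): {q4, q5}.

{q4, q5}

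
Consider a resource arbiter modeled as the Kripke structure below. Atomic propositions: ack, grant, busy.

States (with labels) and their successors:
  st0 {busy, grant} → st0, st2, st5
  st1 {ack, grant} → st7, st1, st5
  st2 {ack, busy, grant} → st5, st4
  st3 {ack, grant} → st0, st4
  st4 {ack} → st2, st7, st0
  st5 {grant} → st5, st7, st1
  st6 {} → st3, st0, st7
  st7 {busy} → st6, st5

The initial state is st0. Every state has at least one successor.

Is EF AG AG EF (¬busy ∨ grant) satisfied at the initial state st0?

Satisfied

States satisfying AG AG EF (¬busy ∨ grant): {st0, st1, st2, st3, st4, st5, st6, st7}.
States satisfying EF AG AG EF (¬busy ∨ grant): {st0, st1, st2, st3, st4, st5, st6, st7}.
Some path from st0 reaches a state where AG AG EF (¬busy ∨ grant) holds.
st0 ∈ Sat(EF AG AG EF (¬busy ∨ grant)).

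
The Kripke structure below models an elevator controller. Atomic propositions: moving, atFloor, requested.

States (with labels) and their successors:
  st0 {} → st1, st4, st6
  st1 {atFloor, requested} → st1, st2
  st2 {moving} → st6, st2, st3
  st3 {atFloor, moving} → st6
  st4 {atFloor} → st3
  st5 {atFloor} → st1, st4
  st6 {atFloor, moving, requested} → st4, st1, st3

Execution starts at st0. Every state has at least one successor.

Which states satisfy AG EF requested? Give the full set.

{st0, st1, st2, st3, st4, st5, st6}

States satisfying EF requested: {st0, st1, st2, st3, st4, st5, st6}.
States satisfying AG EF requested: {st0, st1, st2, st3, st4, st5, st6}.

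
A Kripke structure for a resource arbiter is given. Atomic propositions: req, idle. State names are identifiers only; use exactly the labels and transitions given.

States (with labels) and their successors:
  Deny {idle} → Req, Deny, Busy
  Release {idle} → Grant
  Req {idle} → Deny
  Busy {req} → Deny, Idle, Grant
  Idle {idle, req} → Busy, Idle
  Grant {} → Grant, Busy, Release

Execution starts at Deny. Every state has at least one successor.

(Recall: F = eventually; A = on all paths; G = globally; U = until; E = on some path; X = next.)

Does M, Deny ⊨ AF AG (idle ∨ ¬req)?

No

States satisfying AG (idle ∨ ¬req): ∅.
States satisfying AF AG (idle ∨ ¬req): ∅.
There is a path from Deny along which AG (idle ∨ ¬req) never holds.
Deny ∉ Sat(AF AG (idle ∨ ¬req)).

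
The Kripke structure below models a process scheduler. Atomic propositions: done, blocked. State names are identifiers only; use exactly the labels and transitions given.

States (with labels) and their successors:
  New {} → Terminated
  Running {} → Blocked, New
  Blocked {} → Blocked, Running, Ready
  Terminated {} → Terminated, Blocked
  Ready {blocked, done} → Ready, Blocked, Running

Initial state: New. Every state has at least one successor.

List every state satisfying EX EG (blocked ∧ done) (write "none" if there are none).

States satisfying EG (blocked ∧ done): {Ready}.
States satisfying EX EG (blocked ∧ done): {Blocked, Ready}.

{Blocked, Ready}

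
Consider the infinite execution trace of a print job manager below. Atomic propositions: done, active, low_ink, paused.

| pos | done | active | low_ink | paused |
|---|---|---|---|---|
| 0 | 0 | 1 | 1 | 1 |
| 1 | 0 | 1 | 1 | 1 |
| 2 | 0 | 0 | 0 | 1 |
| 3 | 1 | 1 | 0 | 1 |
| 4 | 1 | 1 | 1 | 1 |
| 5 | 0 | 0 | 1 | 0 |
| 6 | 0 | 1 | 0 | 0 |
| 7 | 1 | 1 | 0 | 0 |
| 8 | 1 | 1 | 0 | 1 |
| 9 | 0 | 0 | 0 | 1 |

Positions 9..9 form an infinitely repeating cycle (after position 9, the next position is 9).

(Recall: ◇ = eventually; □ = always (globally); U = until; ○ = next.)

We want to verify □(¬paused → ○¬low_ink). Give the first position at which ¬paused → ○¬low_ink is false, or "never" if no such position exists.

¬paused → ○¬low_ink holds at every position 0..9, and those are all the positions the trace ever visits, so the invariant □(¬paused → ○¬low_ink) is never violated.

never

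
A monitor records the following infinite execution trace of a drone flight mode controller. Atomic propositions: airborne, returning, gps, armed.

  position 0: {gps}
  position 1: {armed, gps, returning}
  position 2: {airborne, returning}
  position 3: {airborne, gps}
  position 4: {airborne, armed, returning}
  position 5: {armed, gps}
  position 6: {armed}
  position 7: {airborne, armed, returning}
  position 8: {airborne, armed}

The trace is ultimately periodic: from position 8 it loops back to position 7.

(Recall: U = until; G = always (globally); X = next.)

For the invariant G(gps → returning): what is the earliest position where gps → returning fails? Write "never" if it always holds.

At position 0 the labels are {gps}, so gps → returning is false there. This is the first violation.

0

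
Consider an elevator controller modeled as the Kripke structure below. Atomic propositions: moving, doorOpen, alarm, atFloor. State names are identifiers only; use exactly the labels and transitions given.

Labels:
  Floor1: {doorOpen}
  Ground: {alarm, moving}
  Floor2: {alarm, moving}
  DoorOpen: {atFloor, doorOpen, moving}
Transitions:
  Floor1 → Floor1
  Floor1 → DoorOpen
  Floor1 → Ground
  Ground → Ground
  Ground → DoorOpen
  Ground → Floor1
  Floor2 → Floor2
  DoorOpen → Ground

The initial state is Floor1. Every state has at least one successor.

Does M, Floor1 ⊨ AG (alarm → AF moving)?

States satisfying alarm → AF moving: {Floor1, Ground, Floor2, DoorOpen}.
States satisfying AG (alarm → AF moving): {Floor1, Ground, Floor2, DoorOpen}.
Every state reachable from Floor1 satisfies alarm → AF moving.
Floor1 ∈ Sat(AG (alarm → AF moving)).

Holds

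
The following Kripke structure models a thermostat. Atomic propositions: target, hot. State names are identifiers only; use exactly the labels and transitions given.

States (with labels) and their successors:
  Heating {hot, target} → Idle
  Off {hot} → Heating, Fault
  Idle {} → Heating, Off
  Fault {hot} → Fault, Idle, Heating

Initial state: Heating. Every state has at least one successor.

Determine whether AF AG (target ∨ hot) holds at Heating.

States satisfying AG (target ∨ hot): ∅.
States satisfying AF AG (target ∨ hot): ∅.
There is a path from Heating along which AG (target ∨ hot) never holds.
Heating ∉ Sat(AF AG (target ∨ hot)).

Violated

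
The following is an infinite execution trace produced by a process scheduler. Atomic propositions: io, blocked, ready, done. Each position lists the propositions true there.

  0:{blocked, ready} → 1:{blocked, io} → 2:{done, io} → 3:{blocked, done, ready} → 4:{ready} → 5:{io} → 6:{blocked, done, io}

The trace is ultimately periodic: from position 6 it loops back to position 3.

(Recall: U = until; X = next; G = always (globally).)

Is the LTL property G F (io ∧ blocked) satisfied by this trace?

Satisfied

F (io ∧ blocked) holds at every position 0..6, and those are all positions ever visited, so G F (io ∧ blocked) holds.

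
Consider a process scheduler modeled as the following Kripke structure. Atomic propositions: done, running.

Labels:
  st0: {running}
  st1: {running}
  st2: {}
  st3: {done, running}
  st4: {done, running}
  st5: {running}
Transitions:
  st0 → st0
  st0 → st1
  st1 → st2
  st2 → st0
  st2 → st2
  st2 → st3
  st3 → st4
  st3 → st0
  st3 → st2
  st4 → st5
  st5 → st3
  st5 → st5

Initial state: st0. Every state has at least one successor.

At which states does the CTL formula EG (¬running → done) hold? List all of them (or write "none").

{st0, st3, st4, st5}

States satisfying ¬running → done: {st0, st1, st3, st4, st5}.
States satisfying EG (¬running → done): {st0, st3, st4, st5}.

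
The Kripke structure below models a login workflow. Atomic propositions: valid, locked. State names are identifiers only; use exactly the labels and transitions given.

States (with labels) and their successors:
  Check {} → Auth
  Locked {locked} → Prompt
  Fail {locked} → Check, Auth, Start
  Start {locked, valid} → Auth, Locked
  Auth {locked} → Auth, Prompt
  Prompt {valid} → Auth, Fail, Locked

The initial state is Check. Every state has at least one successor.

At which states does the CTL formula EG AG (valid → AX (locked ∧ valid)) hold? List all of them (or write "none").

none

States satisfying AG (valid → AX (locked ∧ valid)): ∅.
States satisfying EG AG (valid → AX (locked ∧ valid)): ∅.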